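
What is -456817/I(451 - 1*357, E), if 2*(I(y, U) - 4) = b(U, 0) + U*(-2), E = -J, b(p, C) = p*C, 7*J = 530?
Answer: -3197719/558 ≈ -5730.7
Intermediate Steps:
J = 530/7 (J = (⅐)*530 = 530/7 ≈ 75.714)
b(p, C) = C*p
E = -530/7 (E = -1*530/7 = -530/7 ≈ -75.714)
I(y, U) = 4 - U (I(y, U) = 4 + (0*U + U*(-2))/2 = 4 + (0 - 2*U)/2 = 4 + (-2*U)/2 = 4 - U)
-456817/I(451 - 1*357, E) = -456817/(4 - 1*(-530/7)) = -456817/(4 + 530/7) = -456817/558/7 = -456817*7/558 = -3197719/558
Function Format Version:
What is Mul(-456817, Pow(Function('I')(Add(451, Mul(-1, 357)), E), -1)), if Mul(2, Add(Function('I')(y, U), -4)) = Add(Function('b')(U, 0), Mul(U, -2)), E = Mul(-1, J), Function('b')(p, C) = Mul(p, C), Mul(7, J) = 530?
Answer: Rational(-3197719, 558) ≈ -5730.7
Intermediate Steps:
J = Rational(530, 7) (J = Mul(Rational(1, 7), 530) = Rational(530, 7) ≈ 75.714)
Function('b')(p, C) = Mul(C, p)
E = Rational(-530, 7) (E = Mul(-1, Rational(530, 7)) = Rational(-530, 7) ≈ -75.714)
Function('I')(y, U) = Add(4, Mul(-1, U)) (Function('I')(y, U) = Add(4, Mul(Rational(1, 2), Add(Mul(0, U), Mul(U, -2)))) = Add(4, Mul(Rational(1, 2), Add(0, Mul(-2, U)))) = Add(4, Mul(Rational(1, 2), Mul(-2, U))) = Add(4, Mul(-1, U)))
Mul(-456817, Pow(Function('I')(Add(451, Mul(-1, 357)), E), -1)) = Mul(-456817, Pow(Add(4, Mul(-1, Rational(-530, 7))), -1)) = Mul(-456817, Pow(Add(4, Rational(530, 7)), -1)) = Mul(-456817, Pow(Rational(558, 7), -1)) = Mul(-456817, Rational(7, 558)) = Rational(-3197719, 558)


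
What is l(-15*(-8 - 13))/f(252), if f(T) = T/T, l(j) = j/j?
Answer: 1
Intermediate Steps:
l(j) = 1
f(T) = 1
l(-15*(-8 - 13))/f(252) = 1/1 = 1*1 = 1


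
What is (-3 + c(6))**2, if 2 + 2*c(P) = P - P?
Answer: 16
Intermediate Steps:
c(P) = -1 (c(P) = -1 + (P - P)/2 = -1 + (1/2)*0 = -1 + 0 = -1)
(-3 + c(6))**2 = (-3 - 1)**2 = (-4)**2 = 16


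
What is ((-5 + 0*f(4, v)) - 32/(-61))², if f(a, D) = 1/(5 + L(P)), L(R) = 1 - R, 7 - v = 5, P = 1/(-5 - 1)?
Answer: 74529/3721 ≈ 20.029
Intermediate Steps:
P = -⅙ (P = 1/(-6) = -⅙ ≈ -0.16667)
v = 2 (v = 7 - 1*5 = 7 - 5 = 2)
f(a, D) = 6/37 (f(a, D) = 1/(5 + (1 - 1*(-⅙))) = 1/(5 + (1 + ⅙)) = 1/(5 + 7/6) = 1/(37/6) = 6/37)
((-5 + 0*f(4, v)) - 32/(-61))² = ((-5 + 0*(6/37)) - 32/(-61))² = ((-5 + 0) - 32*(-1/61))² = (-5 + 32/61)² = (-273/61)² = 74529/3721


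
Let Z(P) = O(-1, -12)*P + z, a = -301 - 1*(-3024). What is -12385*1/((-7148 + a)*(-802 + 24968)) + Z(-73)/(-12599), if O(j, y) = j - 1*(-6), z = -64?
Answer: 214097491/6266364630 ≈ 0.034166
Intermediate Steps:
a = 2723 (a = -301 + 3024 = 2723)
O(j, y) = 6 + j (O(j, y) = j + 6 = 6 + j)
Z(P) = -64 + 5*P (Z(P) = (6 - 1)*P - 64 = 5*P - 64 = -64 + 5*P)
-12385*1/((-7148 + a)*(-802 + 24968)) + Z(-73)/(-12599) = -12385*1/((-7148 + 2723)*(-802 + 24968)) + (-64 + 5*(-73))/(-12599) = -12385/(24166*(-4425)) + (-64 - 365)*(-1/12599) = -12385/(-106934550) - 429*(-1/12599) = -12385*(-1/106934550) + 429/12599 = 2477/21386910 + 429/12599 = 214097491/6266364630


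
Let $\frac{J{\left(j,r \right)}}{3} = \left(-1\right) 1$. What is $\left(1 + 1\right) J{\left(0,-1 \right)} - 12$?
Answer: $-18$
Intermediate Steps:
$J{\left(j,r \right)} = -3$ ($J{\left(j,r \right)} = 3 \left(\left(-1\right) 1\right) = 3 \left(-1\right) = -3$)
$\left(1 + 1\right) J{\left(0,-1 \right)} - 12 = \left(1 + 1\right) \left(-3\right) - 12 = 2 \left(-3\right) - 12 = -6 - 12 = -18$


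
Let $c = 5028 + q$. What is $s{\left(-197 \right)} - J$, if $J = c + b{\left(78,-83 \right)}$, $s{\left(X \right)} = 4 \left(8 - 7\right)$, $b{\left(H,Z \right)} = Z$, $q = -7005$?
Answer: $2064$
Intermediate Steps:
$c = -1977$ ($c = 5028 - 7005 = -1977$)
$s{\left(X \right)} = 4$ ($s{\left(X \right)} = 4 \cdot 1 = 4$)
$J = -2060$ ($J = -1977 - 83 = -2060$)
$s{\left(-197 \right)} - J = 4 - -2060 = 4 + 2060 = 2064$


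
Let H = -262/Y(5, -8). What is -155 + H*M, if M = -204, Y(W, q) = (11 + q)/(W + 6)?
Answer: 195821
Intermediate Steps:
Y(W, q) = (11 + q)/(6 + W)
H = -2882/3 (H = -262*(6 + 5)/(11 - 8) = -262/(3/11) = -262/((1/11)*3) = -262/3/11 = -262*11/3 = -2882/3 ≈ -960.67)
-155 + H*M = -155 - 2882/3*(-204) = -155 + 195976 = 195821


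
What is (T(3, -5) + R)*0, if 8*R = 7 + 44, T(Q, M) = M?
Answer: 0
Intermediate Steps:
R = 51/8 (R = (7 + 44)/8 = (⅛)*51 = 51/8 ≈ 6.3750)
(T(3, -5) + R)*0 = (-5 + 51/8)*0 = (11/8)*0 = 0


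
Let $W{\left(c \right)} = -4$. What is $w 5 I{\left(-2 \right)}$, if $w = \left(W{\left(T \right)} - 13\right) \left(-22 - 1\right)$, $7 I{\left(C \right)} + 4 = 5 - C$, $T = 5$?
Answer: $\frac{5865}{7} \approx 837.86$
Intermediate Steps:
$I{\left(C \right)} = \frac{1}{7} - \frac{C}{7}$ ($I{\left(C \right)} = - \frac{4}{7} + \frac{5 - C}{7} = - \frac{4}{7} - \left(- \frac{5}{7} + \frac{C}{7}\right) = \frac{1}{7} - \frac{C}{7}$)
$w = 391$ ($w = \left(-4 - 13\right) \left(-22 - 1\right) = \left(-17\right) \left(-23\right) = 391$)
$w 5 I{\left(-2 \right)} = 391 \cdot 5 \left(\frac{1}{7} - - \frac{2}{7}\right) = 1955 \left(\frac{1}{7} + \frac{2}{7}\right) = 1955 \cdot \frac{3}{7} = \frac{5865}{7}$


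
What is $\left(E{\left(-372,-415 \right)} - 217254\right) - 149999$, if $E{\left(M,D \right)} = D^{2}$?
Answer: $-195028$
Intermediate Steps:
$\left(E{\left(-372,-415 \right)} - 217254\right) - 149999 = \left(\left(-415\right)^{2} - 217254\right) - 149999 = \left(172225 - 217254\right) - 149999 = -45029 - 149999 = -195028$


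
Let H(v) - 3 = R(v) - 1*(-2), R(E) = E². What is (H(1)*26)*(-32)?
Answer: -4992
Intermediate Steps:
H(v) = 5 + v² (H(v) = 3 + (v² - 1*(-2)) = 3 + (v² + 2) = 3 + (2 + v²) = 5 + v²)
(H(1)*26)*(-32) = ((5 + 1²)*26)*(-32) = ((5 + 1)*26)*(-32) = (6*26)*(-32) = 156*(-32) = -4992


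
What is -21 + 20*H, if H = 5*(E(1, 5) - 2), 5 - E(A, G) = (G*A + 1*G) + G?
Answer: -1221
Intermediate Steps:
E(A, G) = 5 - 2*G - A*G (E(A, G) = 5 - ((G*A + 1*G) + G) = 5 - ((A*G + G) + G) = 5 - ((G + A*G) + G) = 5 - (2*G + A*G) = 5 + (-2*G - A*G) = 5 - 2*G - A*G)
H = -60 (H = 5*((5 - 2*5 - 1*1*5) - 2) = 5*((5 - 10 - 5) - 2) = 5*(-10 - 2) = 5*(-12) = -60)
-21 + 20*H = -21 + 20*(-60) = -21 - 1200 = -1221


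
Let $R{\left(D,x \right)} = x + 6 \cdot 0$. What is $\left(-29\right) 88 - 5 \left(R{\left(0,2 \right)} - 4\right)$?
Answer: $-2542$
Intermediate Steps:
$R{\left(D,x \right)} = x$ ($R{\left(D,x \right)} = x + 0 = x$)
$\left(-29\right) 88 - 5 \left(R{\left(0,2 \right)} - 4\right) = \left(-29\right) 88 - 5 \left(2 - 4\right) = -2552 - -10 = -2552 + 10 = -2542$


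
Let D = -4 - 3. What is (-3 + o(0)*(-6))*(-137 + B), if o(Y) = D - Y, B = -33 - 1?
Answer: -6669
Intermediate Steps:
B = -34
D = -7
o(Y) = -7 - Y
(-3 + o(0)*(-6))*(-137 + B) = (-3 + (-7 - 1*0)*(-6))*(-137 - 34) = (-3 + (-7 + 0)*(-6))*(-171) = (-3 - 7*(-6))*(-171) = (-3 + 42)*(-171) = 39*(-171) = -6669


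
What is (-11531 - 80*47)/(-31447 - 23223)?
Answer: 15291/54670 ≈ 0.27970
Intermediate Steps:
(-11531 - 80*47)/(-31447 - 23223) = (-11531 - 3760)/(-54670) = -15291*(-1/54670) = 15291/54670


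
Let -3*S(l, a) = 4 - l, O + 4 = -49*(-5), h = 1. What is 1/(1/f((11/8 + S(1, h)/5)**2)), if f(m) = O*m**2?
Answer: 1176003121/2560000 ≈ 459.38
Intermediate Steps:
O = 241 (O = -4 - 49*(-5) = -4 + 245 = 241)
S(l, a) = -4/3 + l/3 (S(l, a) = -(4 - l)/3 = -4/3 + l/3)
f(m) = 241*m**2
1/(1/f((11/8 + S(1, h)/5)**2)) = 1/(1/(241*((11/8 + (-4/3 + (1/3)*1)/5)**2)**2)) = 1/(1/(241*((11*(1/8) + (-4/3 + 1/3)*(1/5))**2)**2)) = 1/(1/(241*((11/8 - 1*1/5)**2)**2)) = 1/(1/(241*((11/8 - 1/5)**2)**2)) = 1/(1/(241*((47/40)**2)**2)) = 1/(1/(241*(2209/1600)**2)) = 1/(1/(241*(4879681/2560000))) = 1/(1/(1176003121/2560000)) = 1/(2560000/1176003121) = 1176003121/2560000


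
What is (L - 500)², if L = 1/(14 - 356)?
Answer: 29241342001/116964 ≈ 2.5000e+5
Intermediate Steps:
L = -1/342 (L = 1/(-342) = -1/342 ≈ -0.0029240)
(L - 500)² = (-1/342 - 500)² = (-171001/342)² = 29241342001/116964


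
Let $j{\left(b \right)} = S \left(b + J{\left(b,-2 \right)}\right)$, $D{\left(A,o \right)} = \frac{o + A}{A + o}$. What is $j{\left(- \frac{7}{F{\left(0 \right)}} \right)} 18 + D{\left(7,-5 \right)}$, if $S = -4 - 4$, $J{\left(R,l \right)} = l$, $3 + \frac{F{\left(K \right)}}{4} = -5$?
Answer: $\frac{515}{2} \approx 257.5$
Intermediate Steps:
$F{\left(K \right)} = -32$ ($F{\left(K \right)} = -12 + 4 \left(-5\right) = -12 - 20 = -32$)
$D{\left(A,o \right)} = 1$ ($D{\left(A,o \right)} = \frac{A + o}{A + o} = 1$)
$S = -8$
$j{\left(b \right)} = 16 - 8 b$ ($j{\left(b \right)} = - 8 \left(b - 2\right) = - 8 \left(-2 + b\right) = 16 - 8 b$)
$j{\left(- \frac{7}{F{\left(0 \right)}} \right)} 18 + D{\left(7,-5 \right)} = \left(16 - 8 \left(- \frac{7}{-32}\right)\right) 18 + 1 = \left(16 - 8 \left(\left(-7\right) \left(- \frac{1}{32}\right)\right)\right) 18 + 1 = \left(16 - \frac{7}{4}\right) 18 + 1 = \frac{57}{4} \cdot 18 + 1 = \frac{513}{2} + 1 = \frac{515}{2}$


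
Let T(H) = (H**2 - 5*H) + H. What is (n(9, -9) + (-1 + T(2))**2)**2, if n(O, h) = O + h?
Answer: 625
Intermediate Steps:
T(H) = H**2 - 4*H
(n(9, -9) + (-1 + T(2))**2)**2 = ((9 - 9) + (-1 + 2*(-4 + 2))**2)**2 = (0 + (-1 + 2*(-2))**2)**2 = (0 + (-1 - 4)**2)**2 = (0 + (-5)**2)**2 = (0 + 25)**2 = 25**2 = 625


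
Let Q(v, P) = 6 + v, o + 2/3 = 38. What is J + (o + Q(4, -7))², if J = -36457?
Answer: -307949/9 ≈ -34217.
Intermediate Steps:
o = 112/3 (o = -⅔ + 38 = 112/3 ≈ 37.333)
J + (o + Q(4, -7))² = -36457 + (112/3 + (6 + 4))² = -36457 + (112/3 + 10)² = -36457 + (142/3)² = -36457 + 20164/9 = -307949/9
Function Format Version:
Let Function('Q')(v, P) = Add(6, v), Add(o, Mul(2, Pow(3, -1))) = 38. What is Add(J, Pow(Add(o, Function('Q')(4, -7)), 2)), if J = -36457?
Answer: Rational(-307949, 9) ≈ -34217.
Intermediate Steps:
o = Rational(112, 3) (o = Add(Rational(-2, 3), 38) = Rational(112, 3) ≈ 37.333)
Add(J, Pow(Add(o, Function('Q')(4, -7)), 2)) = Add(-36457, Pow(Add(Rational(112, 3), Add(6, 4)), 2)) = Add(-36457, Pow(Add(Rational(112, 3), 10), 2)) = Add(-36457, Pow(Rational(142, 3), 2)) = Add(-36457, Rational(20164, 9)) = Rational(-307949, 9)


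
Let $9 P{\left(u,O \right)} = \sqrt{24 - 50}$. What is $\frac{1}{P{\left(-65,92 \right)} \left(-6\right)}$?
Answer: $\frac{3 i \sqrt{26}}{52} \approx 0.29417 i$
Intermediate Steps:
$P{\left(u,O \right)} = \frac{i \sqrt{26}}{9}$ ($P{\left(u,O \right)} = \frac{\sqrt{24 - 50}}{9} = \frac{\sqrt{-26}}{9} = \frac{i \sqrt{26}}{9}$)
$\frac{1}{P{\left(-65,92 \right)} \left(-6\right)} = \frac{1}{\frac{i \sqrt{26}}{9} \left(-6\right)} = \frac{1}{\left(- \frac{2}{3}\right) i \sqrt{26}} = \frac{3 i \sqrt{26}}{52}$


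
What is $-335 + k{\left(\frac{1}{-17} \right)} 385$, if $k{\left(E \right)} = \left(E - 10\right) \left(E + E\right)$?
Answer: $\frac{34855}{289} \approx 120.61$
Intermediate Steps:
$k{\left(E \right)} = 2 E \left(-10 + E\right)$ ($k{\left(E \right)} = \left(-10 + E\right) 2 E = 2 E \left(-10 + E\right)$)
$-335 + k{\left(\frac{1}{-17} \right)} 385 = -335 + \frac{2 \left(-10 + \frac{1}{-17}\right)}{-17} \cdot 385 = -335 + 2 \left(- \frac{1}{17}\right) \left(-10 - \frac{1}{17}\right) 385 = -335 + 2 \left(- \frac{1}{17}\right) \left(- \frac{171}{17}\right) 385 = -335 + \frac{342}{289} \cdot 385 = -335 + \frac{131670}{289} = \frac{34855}{289}$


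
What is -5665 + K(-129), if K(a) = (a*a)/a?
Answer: -5794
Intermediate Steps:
K(a) = a (K(a) = a²/a = a)
-5665 + K(-129) = -5665 - 129 = -5794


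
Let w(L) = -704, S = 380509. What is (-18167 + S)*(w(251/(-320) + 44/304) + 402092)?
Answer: 145439730696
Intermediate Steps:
(-18167 + S)*(w(251/(-320) + 44/304) + 402092) = (-18167 + 380509)*(-704 + 402092) = 362342*401388 = 145439730696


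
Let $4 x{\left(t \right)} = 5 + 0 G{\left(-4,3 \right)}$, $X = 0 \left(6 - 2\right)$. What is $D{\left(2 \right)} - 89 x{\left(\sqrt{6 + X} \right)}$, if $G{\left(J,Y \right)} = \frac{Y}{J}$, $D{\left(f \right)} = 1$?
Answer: $- \frac{441}{4} \approx -110.25$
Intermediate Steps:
$X = 0$ ($X = 0 \cdot 4 = 0$)
$x{\left(t \right)} = \frac{5}{4}$ ($x{\left(t \right)} = \frac{5 + 0 \frac{3}{-4}}{4} = \frac{5 + 0 \cdot 3 \left(- \frac{1}{4}\right)}{4} = \frac{5 + 0 \left(- \frac{3}{4}\right)}{4} = \frac{5 + 0}{4} = \frac{1}{4} \cdot 5 = \frac{5}{4}$)
$D{\left(2 \right)} - 89 x{\left(\sqrt{6 + X} \right)} = 1 - \frac{445}{4} = - \frac{441}{4}$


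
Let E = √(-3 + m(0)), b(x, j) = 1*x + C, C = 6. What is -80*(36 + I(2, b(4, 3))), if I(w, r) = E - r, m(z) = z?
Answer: -2080 - 80*I*√3 ≈ -2080.0 - 138.56*I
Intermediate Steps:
b(x, j) = 6 + x (b(x, j) = 1*x + 6 = x + 6 = 6 + x)
E = I*√3 (E = √(-3 + 0) = √(-3) = I*√3 ≈ 1.732*I)
I(w, r) = -r + I*√3 (I(w, r) = I*√3 - r = -r + I*√3)
-80*(36 + I(2, b(4, 3))) = -80*(36 + (-(6 + 4) + I*√3)) = -80*(36 + (-1*10 + I*√3)) = -80*(36 + (-10 + I*√3)) = -80*(26 + I*√3) = -2080 - 80*I*√3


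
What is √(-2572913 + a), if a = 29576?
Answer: 3*I*√282593 ≈ 1594.8*I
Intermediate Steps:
√(-2572913 + a) = √(-2572913 + 29576) = √(-2543337) = 3*I*√282593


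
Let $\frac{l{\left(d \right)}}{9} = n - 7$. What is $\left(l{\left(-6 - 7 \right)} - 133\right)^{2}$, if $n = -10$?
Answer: $81796$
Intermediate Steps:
$l{\left(d \right)} = -153$ ($l{\left(d \right)} = 9 \left(-10 - 7\right) = 9 \left(-17\right) = -153$)
$\left(l{\left(-6 - 7 \right)} - 133\right)^{2} = \left(-153 - 133\right)^{2} = \left(-286\right)^{2} = 81796$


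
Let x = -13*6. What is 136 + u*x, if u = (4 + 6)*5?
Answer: -3764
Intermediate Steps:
u = 50 (u = 10*5 = 50)
x = -78
136 + u*x = 136 + 50*(-78) = 136 - 3900 = -3764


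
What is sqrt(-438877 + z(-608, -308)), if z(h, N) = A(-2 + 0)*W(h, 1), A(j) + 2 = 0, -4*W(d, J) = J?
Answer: I*sqrt(1755506)/2 ≈ 662.48*I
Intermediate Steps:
W(d, J) = -J/4
A(j) = -2 (A(j) = -2 + 0 = -2)
z(h, N) = 1/2 (z(h, N) = -(-1)/2 = -2*(-1/4) = 1/2)
sqrt(-438877 + z(-608, -308)) = sqrt(-438877 + 1/2) = sqrt(-877753/2) = I*sqrt(1755506)/2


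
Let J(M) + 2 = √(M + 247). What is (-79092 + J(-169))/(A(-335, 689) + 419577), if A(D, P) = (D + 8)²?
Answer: -39547/263253 + √78/526506 ≈ -0.15021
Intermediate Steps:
J(M) = -2 + √(247 + M) (J(M) = -2 + √(M + 247) = -2 + √(247 + M))
A(D, P) = (8 + D)²
(-79092 + J(-169))/(A(-335, 689) + 419577) = (-79092 + (-2 + √(247 - 169)))/((8 - 335)² + 419577) = (-79092 + (-2 + √78))/((-327)² + 419577) = (-79094 + √78)/(106929 + 419577) = (-79094 + √78)/526506 = (-79094 + √78)*(1/526506) = -39547/263253 + √78/526506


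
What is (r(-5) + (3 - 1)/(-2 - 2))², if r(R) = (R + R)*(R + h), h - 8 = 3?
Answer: 14641/4 ≈ 3660.3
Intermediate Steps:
h = 11 (h = 8 + 3 = 11)
r(R) = 2*R*(11 + R) (r(R) = (R + R)*(R + 11) = (2*R)*(11 + R) = 2*R*(11 + R))
(r(-5) + (3 - 1)/(-2 - 2))² = (2*(-5)*(11 - 5) + (3 - 1)/(-2 - 2))² = (2*(-5)*6 + 2/(-4))² = (-60 + 2*(-¼))² = (-60 - ½)² = (-121/2)² = 14641/4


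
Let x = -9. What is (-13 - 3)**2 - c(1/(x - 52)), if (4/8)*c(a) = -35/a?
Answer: -4014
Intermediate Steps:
c(a) = -70/a (c(a) = 2*(-35/a) = -70/a)
(-13 - 3)**2 - c(1/(x - 52)) = (-13 - 3)**2 - (-70)/(1/(-9 - 52)) = (-16)**2 - (-70)/(1/(-61)) = 256 - (-70)/(-1/61) = 256 - (-70)*(-61) = 256 - 1*4270 = 256 - 4270 = -4014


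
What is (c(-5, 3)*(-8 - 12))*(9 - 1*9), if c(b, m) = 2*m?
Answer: 0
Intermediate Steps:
(c(-5, 3)*(-8 - 12))*(9 - 1*9) = ((2*3)*(-8 - 12))*(9 - 1*9) = (6*(-20))*(9 - 9) = -120*0 = 0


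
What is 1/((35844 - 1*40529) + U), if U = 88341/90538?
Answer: -90538/424082189 ≈ -0.00021349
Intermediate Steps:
U = 88341/90538 (U = 88341*(1/90538) = 88341/90538 ≈ 0.97573)
1/((35844 - 1*40529) + U) = 1/((35844 - 1*40529) + 88341/90538) = 1/((35844 - 40529) + 88341/90538) = 1/(-4685 + 88341/90538) = 1/(-424082189/90538) = -90538/424082189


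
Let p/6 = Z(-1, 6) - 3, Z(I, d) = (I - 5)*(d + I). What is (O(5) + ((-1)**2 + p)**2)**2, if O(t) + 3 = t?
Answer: 1506293721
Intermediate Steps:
O(t) = -3 + t
Z(I, d) = (-5 + I)*(I + d)
p = -198 (p = 6*(((-1)**2 - 5*(-1) - 5*6 - 1*6) - 3) = 6*((1 + 5 - 30 - 6) - 3) = 6*(-30 - 3) = 6*(-33) = -198)
(O(5) + ((-1)**2 + p)**2)**2 = ((-3 + 5) + ((-1)**2 - 198)**2)**2 = (2 + (1 - 198)**2)**2 = (2 + (-197)**2)**2 = (2 + 38809)**2 = 38811**2 = 1506293721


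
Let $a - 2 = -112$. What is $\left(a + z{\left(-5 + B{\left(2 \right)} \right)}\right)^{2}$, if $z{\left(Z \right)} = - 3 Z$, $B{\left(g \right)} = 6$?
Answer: $12769$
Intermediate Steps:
$a = -110$ ($a = 2 - 112 = -110$)
$\left(a + z{\left(-5 + B{\left(2 \right)} \right)}\right)^{2} = \left(-110 - 3 \left(-5 + 6\right)\right)^{2} = \left(-110 - 3\right)^{2} = \left(-113\right)^{2} = 12769$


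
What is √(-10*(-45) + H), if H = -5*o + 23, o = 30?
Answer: √323 ≈ 17.972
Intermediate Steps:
H = -127 (H = -5*30 + 23 = -150 + 23 = -127)
√(-10*(-45) + H) = √(-10*(-45) - 127) = √(450 - 127) = √323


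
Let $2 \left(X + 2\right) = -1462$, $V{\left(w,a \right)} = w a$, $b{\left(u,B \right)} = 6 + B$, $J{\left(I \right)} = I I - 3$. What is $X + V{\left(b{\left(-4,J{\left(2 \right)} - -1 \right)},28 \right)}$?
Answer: $-509$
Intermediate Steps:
$J{\left(I \right)} = -3 + I^{2}$ ($J{\left(I \right)} = I^{2} - 3 = -3 + I^{2}$)
$V{\left(w,a \right)} = a w$
$X = -733$ ($X = -2 + \frac{1}{2} \left(-1462\right) = -2 - 731 = -733$)
$X + V{\left(b{\left(-4,J{\left(2 \right)} - -1 \right)},28 \right)} = -733 + 28 \left(6 - \left(2 - 4\right)\right) = -733 + 28 \left(6 + \left(\left(-3 + 4\right) + 1\right)\right) = -733 + 28 \left(6 + \left(1 + 1\right)\right) = -733 + 28 \left(6 + 2\right) = -733 + 28 \cdot 8 = -733 + 224 = -509$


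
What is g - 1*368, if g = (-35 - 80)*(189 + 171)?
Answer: -41768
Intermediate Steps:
g = -41400 (g = -115*360 = -41400)
g - 1*368 = -41400 - 1*368 = -41400 - 368 = -41768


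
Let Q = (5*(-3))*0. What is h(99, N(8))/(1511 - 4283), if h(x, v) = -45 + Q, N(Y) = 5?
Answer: 5/308 ≈ 0.016234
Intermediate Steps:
Q = 0 (Q = -15*0 = 0)
h(x, v) = -45 (h(x, v) = -45 + 0 = -45)
h(99, N(8))/(1511 - 4283) = -45/(1511 - 4283) = -45/(-2772) = -45*(-1/2772) = 5/308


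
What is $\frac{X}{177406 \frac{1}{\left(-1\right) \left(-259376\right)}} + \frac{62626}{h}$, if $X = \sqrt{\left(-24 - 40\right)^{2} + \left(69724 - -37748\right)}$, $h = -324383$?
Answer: $- \frac{62626}{324383} + \frac{518752 \sqrt{6973}}{88703} \approx 488.16$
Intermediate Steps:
$X = 4 \sqrt{6973}$ ($X = \sqrt{\left(-64\right)^{2} + \left(69724 + 37748\right)} = \sqrt{4096 + 107472} = \sqrt{111568} = 4 \sqrt{6973} \approx 334.02$)
$\frac{X}{177406 \frac{1}{\left(-1\right) \left(-259376\right)}} + \frac{62626}{h} = \frac{4 \sqrt{6973}}{177406 \frac{1}{\left(-1\right) \left(-259376\right)}} + \frac{62626}{-324383} = \frac{4 \sqrt{6973}}{177406 \cdot \frac{1}{259376}} + 62626 \left(- \frac{1}{324383}\right) = \frac{4 \sqrt{6973}}{177406 \cdot \frac{1}{259376}} - \frac{62626}{324383} = \frac{4 \sqrt{6973}}{\frac{88703}{129688}} - \frac{62626}{324383} = 4 \sqrt{6973} \cdot \frac{129688}{88703} - \frac{62626}{324383} = \frac{518752 \sqrt{6973}}{88703} - \frac{62626}{324383} = - \frac{62626}{324383} + \frac{518752 \sqrt{6973}}{88703}$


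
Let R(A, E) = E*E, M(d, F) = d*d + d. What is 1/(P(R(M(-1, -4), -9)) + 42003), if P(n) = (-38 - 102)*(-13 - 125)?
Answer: 1/61323 ≈ 1.6307e-5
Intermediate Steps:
M(d, F) = d + d**2 (M(d, F) = d**2 + d = d + d**2)
R(A, E) = E**2
P(n) = 19320 (P(n) = -140*(-138) = 19320)
1/(P(R(M(-1, -4), -9)) + 42003) = 1/(19320 + 42003) = 1/61323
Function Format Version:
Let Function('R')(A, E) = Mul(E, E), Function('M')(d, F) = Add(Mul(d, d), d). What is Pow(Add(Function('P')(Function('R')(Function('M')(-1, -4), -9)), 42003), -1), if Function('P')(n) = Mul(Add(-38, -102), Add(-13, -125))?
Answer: Rational(1, 61323) ≈ 1.6307e-5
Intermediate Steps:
Function('M')(d, F) = Add(d, Pow(d, 2)) (Function('M')(d, F) = Add(Pow(d, 2), d) = Add(d, Pow(d, 2)))
Function('R')(A, E) = Pow(E, 2)
Function('P')(n) = 19320 (Function('P')(n) = Mul(-140, -138) = 19320)
Pow(Add(Function('P')(Function('R')(Function('M')(-1, -4), -9)), 42003), -1) = Pow(Add(19320, 42003), -1) = Pow(61323, -1) = Rational(1, 61323)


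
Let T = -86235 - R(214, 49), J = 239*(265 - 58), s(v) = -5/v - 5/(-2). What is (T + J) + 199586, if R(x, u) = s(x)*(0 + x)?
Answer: 162294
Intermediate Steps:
s(v) = 5/2 - 5/v (s(v) = -5/v - 5*(-½) = -5/v + 5/2 = 5/2 - 5/v)
J = 49473 (J = 239*207 = 49473)
R(x, u) = x*(5/2 - 5/x) (R(x, u) = (5/2 - 5/x)*(0 + x) = (5/2 - 5/x)*x = x*(5/2 - 5/x))
T = -86765 (T = -86235 - (-5 + (5/2)*214) = -86235 - (-5 + 535) = -86235 - 1*530 = -86235 - 530 = -86765)
(T + J) + 199586 = (-86765 + 49473) + 199586 = -37292 + 199586 = 162294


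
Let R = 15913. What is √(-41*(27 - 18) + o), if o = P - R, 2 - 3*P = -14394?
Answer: 5*I*√4134/3 ≈ 107.16*I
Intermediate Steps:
P = 14396/3 (P = ⅔ - ⅓*(-14394) = ⅔ + 4798 = 14396/3 ≈ 4798.7)
o = -33343/3 (o = 14396/3 - 1*15913 = 14396/3 - 15913 = -33343/3 ≈ -11114.)
√(-41*(27 - 18) + o) = √(-41*(27 - 18) - 33343/3) = √(-41*9 - 33343/3) = √(-369 - 33343/3) = √(-34450/3) = 5*I*√4134/3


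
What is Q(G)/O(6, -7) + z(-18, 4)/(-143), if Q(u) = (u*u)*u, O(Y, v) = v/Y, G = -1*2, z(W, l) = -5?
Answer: 6899/1001 ≈ 6.8921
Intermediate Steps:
G = -2
Q(u) = u**3 (Q(u) = u**2*u = u**3)
Q(G)/O(6, -7) + z(-18, 4)/(-143) = (-2)**3/((-7/6)) - 5/(-143) = -8/((-7*1/6)) - 5*(-1/143) = -8/(-7/6) + 5/143 = -8*(-6/7) + 5/143 = 48/7 + 5/143 = 6899/1001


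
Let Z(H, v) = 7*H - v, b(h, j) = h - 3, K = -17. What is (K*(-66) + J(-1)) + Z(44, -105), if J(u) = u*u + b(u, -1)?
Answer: 1532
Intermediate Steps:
b(h, j) = -3 + h
Z(H, v) = -v + 7*H
J(u) = -3 + u + u² (J(u) = u*u + (-3 + u) = u² + (-3 + u) = -3 + u + u²)
(K*(-66) + J(-1)) + Z(44, -105) = (-17*(-66) + (-3 - 1 + (-1)²)) + (-1*(-105) + 7*44) = (1122 + (-3 - 1 + 1)) + (105 + 308) = (1122 - 3) + 413 = 1119 + 413 = 1532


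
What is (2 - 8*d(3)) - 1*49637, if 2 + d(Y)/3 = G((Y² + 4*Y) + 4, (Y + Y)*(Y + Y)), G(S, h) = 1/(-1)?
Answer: -49563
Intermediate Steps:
G(S, h) = -1
d(Y) = -9 (d(Y) = -6 + 3*(-1) = -6 - 3 = -9)
(2 - 8*d(3)) - 1*49637 = (2 - 8*(-9)) - 1*49637 = (2 + 72) - 49637 = 74 - 49637 = -49563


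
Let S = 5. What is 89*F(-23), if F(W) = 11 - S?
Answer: 534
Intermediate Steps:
F(W) = 6 (F(W) = 11 - 1*5 = 11 - 5 = 6)
89*F(-23) = 89*6 = 534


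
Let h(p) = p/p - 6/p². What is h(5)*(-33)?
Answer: -627/25 ≈ -25.080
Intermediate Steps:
h(p) = 1 - 6/p²
h(5)*(-33) = (1 - 6/5²)*(-33) = (1 - 6*1/25)*(-33) = (1 - 6/25)*(-33) = (19/25)*(-33) = -627/25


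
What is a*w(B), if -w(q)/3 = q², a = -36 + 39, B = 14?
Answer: -1764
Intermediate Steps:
a = 3
w(q) = -3*q²
a*w(B) = 3*(-3*14²) = 3*(-3*196) = 3*(-588) = -1764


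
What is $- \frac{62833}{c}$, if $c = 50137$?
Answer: $- \frac{62833}{50137} \approx -1.2532$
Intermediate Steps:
$- \frac{62833}{c} = - \frac{62833}{50137}$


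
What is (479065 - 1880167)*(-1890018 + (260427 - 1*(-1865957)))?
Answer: -331172875332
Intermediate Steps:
(479065 - 1880167)*(-1890018 + (260427 - 1*(-1865957))) = -1401102*(-1890018 + (260427 + 1865957)) = -1401102*(-1890018 + 2126384) = -1401102*236366 = -331172875332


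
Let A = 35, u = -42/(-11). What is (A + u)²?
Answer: 182329/121 ≈ 1506.9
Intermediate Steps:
u = 42/11 (u = -42*(-1/11) = 42/11 ≈ 3.8182)
(A + u)² = (35 + 42/11)² = (427/11)² = 182329/121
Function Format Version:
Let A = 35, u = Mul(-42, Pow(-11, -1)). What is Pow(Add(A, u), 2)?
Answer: Rational(182329, 121) ≈ 1506.9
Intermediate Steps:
u = Rational(42, 11) (u = Mul(-42, Rational(-1, 11)) = Rational(42, 11) ≈ 3.8182)
Pow(Add(A, u), 2) = Pow(Add(35, Rational(42, 11)), 2) = Pow(Rational(427, 11), 2) = Rational(182329, 121)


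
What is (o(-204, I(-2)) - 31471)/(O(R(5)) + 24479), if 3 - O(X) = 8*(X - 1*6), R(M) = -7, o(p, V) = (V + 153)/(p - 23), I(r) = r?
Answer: -3572034/2790511 ≈ -1.2801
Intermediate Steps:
o(p, V) = (153 + V)/(-23 + p)
O(X) = 51 - 8*X (O(X) = 3 - 8*(X - 1*6) = 3 - 8*(X - 6) = 3 - 8*(-6 + X) = 3 - (-48 + 8*X) = 3 + (48 - 8*X) = 51 - 8*X)
(o(-204, I(-2)) - 31471)/(O(R(5)) + 24479) = ((153 - 2)/(-23 - 204) - 31471)/((51 - 8*(-7)) + 24479) = (151/(-227) - 31471)/((51 + 56) + 24479) = (-1/227*151 - 31471)/(107 + 24479) = (-151/227 - 31471)/24586 = -7144068/227*1/24586 = -3572034/2790511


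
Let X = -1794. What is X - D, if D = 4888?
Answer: -6682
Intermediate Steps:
X - D = -1794 - 1*4888 = -1794 - 4888 = -6682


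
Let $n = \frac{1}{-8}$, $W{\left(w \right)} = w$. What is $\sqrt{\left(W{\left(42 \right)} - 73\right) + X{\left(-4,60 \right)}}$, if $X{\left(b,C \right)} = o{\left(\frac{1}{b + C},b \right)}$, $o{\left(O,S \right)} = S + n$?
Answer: $\frac{i \sqrt{562}}{4} \approx 5.9266 i$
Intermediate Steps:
$n = - \frac{1}{8} \approx -0.125$
$o{\left(O,S \right)} = - \frac{1}{8} + S$ ($o{\left(O,S \right)} = S - \frac{1}{8} = - \frac{1}{8} + S$)
$X{\left(b,C \right)} = - \frac{1}{8} + b$
$\sqrt{\left(W{\left(42 \right)} - 73\right) + X{\left(-4,60 \right)}} = \sqrt{\left(42 - 73\right) - \frac{33}{8}} = \sqrt{-31 - \frac{33}{8}} = \sqrt{- \frac{281}{8}} = \frac{i \sqrt{562}}{4}$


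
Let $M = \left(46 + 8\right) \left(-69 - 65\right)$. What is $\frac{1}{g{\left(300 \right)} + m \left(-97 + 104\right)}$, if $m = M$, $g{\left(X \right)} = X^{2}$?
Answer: $\frac{1}{39348} \approx 2.5414 \cdot 10^{-5}$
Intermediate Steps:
$M = -7236$ ($M = 54 \left(-134\right) = -7236$)
$m = -7236$
$\frac{1}{g{\left(300 \right)} + m \left(-97 + 104\right)} = \frac{1}{300^{2} - 7236 \left(-97 + 104\right)} = \frac{1}{90000 - 50652} = \frac{1}{39348}$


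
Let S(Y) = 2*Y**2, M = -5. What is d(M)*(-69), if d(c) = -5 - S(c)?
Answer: 3795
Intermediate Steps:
d(c) = -5 - 2*c**2
d(M)*(-69) = (-5 - 2*(-5)**2)*(-69) = (-5 - 2*25)*(-69) = (-5 - 50)*(-69) = -55*(-69) = 3795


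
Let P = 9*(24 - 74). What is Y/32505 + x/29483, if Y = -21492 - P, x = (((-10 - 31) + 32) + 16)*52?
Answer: -202849822/319448305 ≈ -0.63500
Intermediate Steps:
P = -450 (P = 9*(-50) = -450)
x = 364 (x = ((-41 + 32) + 16)*52 = (-9 + 16)*52 = 7*52 = 364)
Y = -21042 (Y = -21492 - 1*(-450) = -21492 + 450 = -21042)
Y/32505 + x/29483 = -21042/32505 + 364/29483 = -21042*1/32505 + 364*(1/29483) = -7014/10835 + 364/29483 = -202849822/319448305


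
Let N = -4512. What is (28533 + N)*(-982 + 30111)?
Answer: 699707709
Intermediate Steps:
(28533 + N)*(-982 + 30111) = (28533 - 4512)*(-982 + 30111) = 24021*29129 = 699707709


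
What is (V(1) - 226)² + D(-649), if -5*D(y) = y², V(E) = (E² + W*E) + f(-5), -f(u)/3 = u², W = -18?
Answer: 84419/5 ≈ 16884.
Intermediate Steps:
f(u) = -3*u²
V(E) = -75 + E² - 18*E (V(E) = (E² - 18*E) - 3*(-5)² = (E² - 18*E) - 3*25 = (E² - 18*E) - 75 = -75 + E² - 18*E)
D(y) = -y²/5
(V(1) - 226)² + D(-649) = ((-75 + 1² - 18*1) - 226)² - ⅕*(-649)² = ((-75 + 1 - 18) - 226)² - ⅕*421201 = (-92 - 226)² - 421201/5 = (-318)² - 421201/5 = 101124 - 421201/5 = 84419/5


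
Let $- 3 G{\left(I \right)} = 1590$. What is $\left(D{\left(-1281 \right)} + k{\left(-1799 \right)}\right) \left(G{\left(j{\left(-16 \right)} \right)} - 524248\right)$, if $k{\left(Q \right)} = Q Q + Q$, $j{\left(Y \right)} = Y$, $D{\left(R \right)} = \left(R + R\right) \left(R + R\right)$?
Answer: $-5142008894988$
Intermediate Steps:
$D{\left(R \right)} = 4 R^{2}$ ($D{\left(R \right)} = 2 R 2 R = 4 R^{2}$)
$k{\left(Q \right)} = Q + Q^{2}$ ($k{\left(Q \right)} = Q^{2} + Q = Q + Q^{2}$)
$G{\left(I \right)} = -530$ ($G{\left(I \right)} = \left(- \frac{1}{3}\right) 1590 = -530$)
$\left(D{\left(-1281 \right)} + k{\left(-1799 \right)}\right) \left(G{\left(j{\left(-16 \right)} \right)} - 524248\right) = \left(4 \left(-1281\right)^{2} - 1799 \left(1 - 1799\right)\right) \left(-530 - 524248\right) = \left(4 \cdot 1640961 - -3234602\right) \left(-524778\right) = \left(6563844 + 3234602\right) \left(-524778\right) = 9798446 \left(-524778\right) = -5142008894988$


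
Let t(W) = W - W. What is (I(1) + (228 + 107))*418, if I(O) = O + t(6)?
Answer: 140448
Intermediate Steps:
t(W) = 0
I(O) = O (I(O) = O + 0 = O)
(I(1) + (228 + 107))*418 = (1 + (228 + 107))*418 = (1 + 335)*418 = 336*418 = 140448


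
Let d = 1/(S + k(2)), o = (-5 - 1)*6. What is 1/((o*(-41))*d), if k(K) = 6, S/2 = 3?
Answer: 1/123 ≈ 0.0081301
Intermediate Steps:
S = 6 (S = 2*3 = 6)
o = -36 (o = -6*6 = -36)
d = 1/12 (d = 1/(6 + 6) = 1/12 ≈ 0.083333)
1/((o*(-41))*d) = 1/(-36*(-41)*(1/12)) = 1/(1476*(1/12)) = 1/123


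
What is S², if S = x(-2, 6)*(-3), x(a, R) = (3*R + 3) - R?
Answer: 2025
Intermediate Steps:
x(a, R) = 3 + 2*R (x(a, R) = (3 + 3*R) - R = 3 + 2*R)
S = -45 (S = (3 + 2*6)*(-3) = (3 + 12)*(-3) = 15*(-3) = -45)
S² = (-45)² = 2025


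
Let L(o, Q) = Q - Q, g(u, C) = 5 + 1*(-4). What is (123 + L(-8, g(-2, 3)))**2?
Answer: 15129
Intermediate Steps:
g(u, C) = 1 (g(u, C) = 5 - 4 = 1)
L(o, Q) = 0
(123 + L(-8, g(-2, 3)))**2 = (123 + 0)**2 = 123**2 = 15129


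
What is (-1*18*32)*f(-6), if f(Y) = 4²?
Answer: -9216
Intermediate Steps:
f(Y) = 16
(-1*18*32)*f(-6) = (-1*18*32)*16 = -18*32*16 = -576*16 = -9216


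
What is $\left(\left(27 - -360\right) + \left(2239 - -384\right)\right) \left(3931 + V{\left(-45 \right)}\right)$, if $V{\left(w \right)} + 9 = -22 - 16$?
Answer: $11690840$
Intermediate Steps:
$V{\left(w \right)} = -47$ ($V{\left(w \right)} = -9 - 38 = -47$)
$\left(\left(27 - -360\right) + \left(2239 - -384\right)\right) \left(3931 + V{\left(-45 \right)}\right) = \left(\left(27 - -360\right) + \left(2239 - -384\right)\right) \left(3931 - 47\right) = \left(\left(27 + 360\right) + \left(2239 + 384\right)\right) 3884 = \left(387 + 2623\right) 3884 = 3010 \cdot 3884 = 11690840$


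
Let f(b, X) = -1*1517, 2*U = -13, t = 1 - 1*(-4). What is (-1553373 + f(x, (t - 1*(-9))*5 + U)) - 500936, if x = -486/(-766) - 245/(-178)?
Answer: -2055826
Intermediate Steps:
t = 5 (t = 1 + 4 = 5)
U = -13/2 (U = (½)*(-13) = -13/2 ≈ -6.5000)
x = 137089/68174 (x = -486*(-1/766) - 245*(-1/178) = 243/383 + 245/178 = 137089/68174 ≈ 2.0109)
f(b, X) = -1517
(-1553373 + f(x, (t - 1*(-9))*5 + U)) - 500936 = (-1553373 - 1517) - 500936 = -1554890 - 500936 = -2055826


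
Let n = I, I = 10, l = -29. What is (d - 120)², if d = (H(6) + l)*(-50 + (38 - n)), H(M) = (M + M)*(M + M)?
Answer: 7022500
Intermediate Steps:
n = 10
H(M) = 4*M² (H(M) = (2*M)*(2*M) = 4*M²)
d = -2530 (d = (4*6² - 29)*(-50 + (38 - 1*10)) = (4*36 - 29)*(-50 + (38 - 10)) = (144 - 29)*(-50 + 28) = 115*(-22) = -2530)
(d - 120)² = (-2530 - 120)² = (-2650)² = 7022500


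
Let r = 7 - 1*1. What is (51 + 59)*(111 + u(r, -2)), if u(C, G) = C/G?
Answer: 11880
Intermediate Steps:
r = 6 (r = 7 - 1 = 6)
(51 + 59)*(111 + u(r, -2)) = (51 + 59)*(111 + 6/(-2)) = 110*(111 + 6*(-½)) = 110*(111 - 3) = 110*108 = 11880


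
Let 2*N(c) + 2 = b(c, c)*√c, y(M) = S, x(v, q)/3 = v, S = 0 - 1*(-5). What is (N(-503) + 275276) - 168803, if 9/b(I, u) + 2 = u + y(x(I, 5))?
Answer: 106472 - 9*I*√503/1000 ≈ 1.0647e+5 - 0.20185*I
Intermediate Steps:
S = 5 (S = 0 + 5 = 5)
x(v, q) = 3*v
y(M) = 5
b(I, u) = 9/(3 + u) (b(I, u) = 9/(-2 + (u + 5)) = 9/(-2 + (5 + u)) = 9/(3 + u))
N(c) = -1 + 9*√c/(2*(3 + c)) (N(c) = -1 + ((9/(3 + c))*√c)/2 = -1 + (9*√c/(3 + c))/2 = -1 + 9*√c/(2*(3 + c)))
(N(-503) + 275276) - 168803 = ((-3 - 1*(-503) + 9*√(-503)/2)/(3 - 503) + 275276) - 168803 = ((-3 + 503 + 9*(I*√503)/2)/(-500) + 275276) - 168803 = (-(-3 + 503 + 9*I*√503/2)/500 + 275276) - 168803 = (-(500 + 9*I*√503/2)/500 + 275276) - 168803 = ((-1 - 9*I*√503/1000) + 275276) - 168803 = (275275 - 9*I*√503/1000) - 168803 = 106472 - 9*I*√503/1000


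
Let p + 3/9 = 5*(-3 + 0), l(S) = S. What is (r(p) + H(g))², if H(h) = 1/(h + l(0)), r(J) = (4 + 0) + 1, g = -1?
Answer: 16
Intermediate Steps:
p = -46/3 (p = -⅓ + 5*(-3 + 0) = -⅓ + 5*(-3) = -⅓ - 15 = -46/3 ≈ -15.333)
r(J) = 5 (r(J) = 4 + 1 = 5)
H(h) = 1/h (H(h) = 1/(h + 0) = 1/h)
(r(p) + H(g))² = (5 + 1/(-1))² = (5 - 1)² = 4² = 16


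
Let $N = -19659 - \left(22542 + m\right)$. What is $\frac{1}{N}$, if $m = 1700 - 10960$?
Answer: $- \frac{1}{32941} \approx -3.0357 \cdot 10^{-5}$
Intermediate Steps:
$m = -9260$
$N = -32941$ ($N = -19659 - \left(22542 - 9260\right) = -19659 - 13282 = -32941$)
$\frac{1}{N} = \frac{1}{-32941} = - \frac{1}{32941}$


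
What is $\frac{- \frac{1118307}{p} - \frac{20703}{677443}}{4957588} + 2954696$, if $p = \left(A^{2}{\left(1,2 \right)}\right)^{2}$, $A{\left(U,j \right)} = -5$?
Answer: $\frac{1550515177247447087906}{524763013669375} \approx 2.9547 \cdot 10^{6}$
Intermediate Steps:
$p = 625$ ($p = \left(\left(-5\right)^{2}\right)^{2} = 25^{2} = 625$)
$\frac{- \frac{1118307}{p} - \frac{20703}{677443}}{4957588} + 2954696 = \frac{- \frac{1118307}{625} - \frac{20703}{677443}}{4957588} + 2954696 = \left(\left(-1118307\right) \frac{1}{625} - \frac{20703}{677443}\right) \frac{1}{4957588} + 2954696 = \left(- \frac{1118307}{625} - \frac{20703}{677443}\right) \frac{1}{4957588} + 2954696 = \left(- \frac{757602188376}{423401875}\right) \frac{1}{4957588} + 2954696 = - \frac{189400547094}{524763013669375} + 2954696 = \frac{1550515177247447087906}{524763013669375}$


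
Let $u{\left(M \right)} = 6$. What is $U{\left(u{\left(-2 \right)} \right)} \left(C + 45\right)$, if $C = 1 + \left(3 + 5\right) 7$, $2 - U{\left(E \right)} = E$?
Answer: $-408$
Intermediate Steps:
$U{\left(E \right)} = 2 - E$
$C = 57$ ($C = 1 + 8 \cdot 7 = 1 + 56 = 57$)
$U{\left(u{\left(-2 \right)} \right)} \left(C + 45\right) = \left(2 - 6\right) \left(57 + 45\right) = \left(2 - 6\right) 102 = \left(-4\right) 102 = -408$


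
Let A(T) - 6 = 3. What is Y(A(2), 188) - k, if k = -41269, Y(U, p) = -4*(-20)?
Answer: 41349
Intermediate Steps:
A(T) = 9 (A(T) = 6 + 3 = 9)
Y(U, p) = 80
Y(A(2), 188) - k = 80 - 1*(-41269) = 80 + 41269 = 41349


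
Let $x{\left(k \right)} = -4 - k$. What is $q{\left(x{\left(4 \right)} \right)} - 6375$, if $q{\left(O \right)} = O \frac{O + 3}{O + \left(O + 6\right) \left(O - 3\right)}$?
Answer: $- \frac{44605}{7} \approx -6372.1$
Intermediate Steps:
$q{\left(O \right)} = \frac{O \left(3 + O\right)}{O + \left(-3 + O\right) \left(6 + O\right)}$ ($q{\left(O \right)} = O \frac{3 + O}{O + \left(6 + O\right) \left(-3 + O\right)} = O \frac{3 + O}{O + \left(-3 + O\right) \left(6 + O\right)} = \frac{O \left(3 + O\right)}{O + \left(-3 + O\right) \left(6 + O\right)}$)
$q{\left(x{\left(4 \right)} \right)} - 6375 = \frac{\left(-4 - 4\right) \left(3 - 8\right)}{-18 + \left(-4 - 4\right)^{2} + 4 \left(-4 - 4\right)} - 6375 = - \frac{8 \left(3 - 8\right)}{-18 + \left(-8\right)^{2} + 4 \left(-8\right)} - 6375 = \left(-8\right) \frac{1}{-18 + 64 - 32} \left(-5\right) - 6375 = \left(-8\right) \frac{1}{14} \left(-5\right) - 6375 = \frac{20}{7} - 6375 = - \frac{44605}{7}$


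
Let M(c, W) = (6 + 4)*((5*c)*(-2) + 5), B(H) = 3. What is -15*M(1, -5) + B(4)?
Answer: 753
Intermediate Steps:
M(c, W) = 50 - 100*c (M(c, W) = 10*(-10*c + 5) = 10*(5 - 10*c) = 50 - 100*c)
-15*M(1, -5) + B(4) = -15*(50 - 100*1) + 3 = -15*(50 - 100) + 3 = -15*(-50) + 3 = 750 + 3 = 753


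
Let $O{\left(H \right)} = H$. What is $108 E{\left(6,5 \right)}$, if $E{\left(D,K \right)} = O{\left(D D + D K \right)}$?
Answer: $7128$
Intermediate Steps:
$E{\left(D,K \right)} = D^{2} + D K$ ($E{\left(D,K \right)} = D D + D K = D^{2} + D K$)
$108 E{\left(6,5 \right)} = 108 \cdot 6 \left(6 + 5\right) = 108 \cdot 6 \cdot 11 = 108 \cdot 66 = 7128$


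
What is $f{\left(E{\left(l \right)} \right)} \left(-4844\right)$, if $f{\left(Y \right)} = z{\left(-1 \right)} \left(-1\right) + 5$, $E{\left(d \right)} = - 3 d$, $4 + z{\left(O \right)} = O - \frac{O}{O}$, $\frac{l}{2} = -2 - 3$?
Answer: $-53284$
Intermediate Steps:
$l = -10$ ($l = 2 \left(-2 - 3\right) = 2 \left(-5\right) = -10$)
$z{\left(O \right)} = -5 + O$ ($z{\left(O \right)} = -4 + \left(O - \frac{O}{O}\right) = -4 + \left(O - 1\right) = -4 + \left(-1 + O\right) = -5 + O$)
$f{\left(Y \right)} = 11$ ($f{\left(Y \right)} = \left(-5 - 1\right) \left(-1\right) + 5 = \left(-6\right) \left(-1\right) + 5 = 6 + 5 = 11$)
$f{\left(E{\left(l \right)} \right)} \left(-4844\right) = 11 \left(-4844\right) = -53284$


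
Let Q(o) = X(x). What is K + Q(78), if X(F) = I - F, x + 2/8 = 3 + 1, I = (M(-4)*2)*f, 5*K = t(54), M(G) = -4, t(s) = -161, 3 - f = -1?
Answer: -1359/20 ≈ -67.950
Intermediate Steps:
f = 4 (f = 3 - 1*(-1) = 3 + 1 = 4)
K = -161/5 (K = (1/5)*(-161) = -161/5 ≈ -32.200)
I = -32 (I = -4*2*4 = -8*4 = -32)
x = 15/4 (x = -1/4 + (3 + 1) = -1/4 + 4 = 15/4 ≈ 3.7500)
X(F) = -32 - F
Q(o) = -143/4 (Q(o) = -32 - 1*15/4 = -32 - 15/4 = -143/4)
K + Q(78) = -161/5 - 143/4 = -1359/20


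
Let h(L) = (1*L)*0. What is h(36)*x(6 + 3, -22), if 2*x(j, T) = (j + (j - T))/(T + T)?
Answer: 0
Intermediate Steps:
h(L) = 0 (h(L) = L*0 = 0)
x(j, T) = (-T + 2*j)/(4*T) (x(j, T) = ((j + (j - T))/(T + T))/2 = ((-T + 2*j)/((2*T)))/2 = ((-T + 2*j)*(1/(2*T)))/2 = ((-T + 2*j)/(2*T))/2 = (-T + 2*j)/(4*T))
h(36)*x(6 + 3, -22) = 0*((¼)*(-1*(-22) + 2*(6 + 3))/(-22)) = 0*((¼)*(-1/22)*(22 + 2*9)) = 0*((¼)*(-1/22)*(22 + 18)) = 0*((¼)*(-1/22)*40) = 0*(-5/11) = 0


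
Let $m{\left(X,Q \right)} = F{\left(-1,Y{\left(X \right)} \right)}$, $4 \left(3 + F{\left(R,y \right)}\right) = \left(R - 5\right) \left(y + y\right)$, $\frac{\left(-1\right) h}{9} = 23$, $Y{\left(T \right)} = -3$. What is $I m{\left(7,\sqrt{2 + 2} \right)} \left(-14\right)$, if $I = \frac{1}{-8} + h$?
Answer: $\frac{34797}{2} \approx 17399.0$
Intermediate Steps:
$h = -207$ ($h = \left(-9\right) 23 = -207$)
$F{\left(R,y \right)} = -3 + \frac{y \left(-5 + R\right)}{2}$ ($F{\left(R,y \right)} = -3 + \frac{\left(R - 5\right) \left(y + y\right)}{4} = -3 + \frac{\left(-5 + R\right) 2 y}{4} = -3 + \frac{2 y \left(-5 + R\right)}{4} = -3 + \frac{y \left(-5 + R\right)}{2}$)
$m{\left(X,Q \right)} = 6$ ($m{\left(X,Q \right)} = -3 - - \frac{15}{2} + \frac{1}{2} \left(-1\right) \left(-3\right) = -3 + \frac{15}{2} + \frac{3}{2} = 6$)
$I = - \frac{1657}{8}$ ($I = \frac{1}{-8} - 207 = - \frac{1}{8} - 207 = - \frac{1657}{8} \approx -207.13$)
$I m{\left(7,\sqrt{2 + 2} \right)} \left(-14\right) = \left(- \frac{1657}{8}\right) 6 \left(-14\right) = \left(- \frac{4971}{4}\right) \left(-14\right) = \frac{34797}{2}$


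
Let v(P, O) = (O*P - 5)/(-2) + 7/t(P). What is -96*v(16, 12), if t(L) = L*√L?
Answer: 17931/2 ≈ 8965.5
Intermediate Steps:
t(L) = L^(3/2)
v(P, O) = 5/2 + 7/P^(3/2) - O*P/2 (v(P, O) = (O*P - 5)/(-2) + 7/(P^(3/2)) = (-5 + O*P)*(-½) + 7/P^(3/2) = (5/2 - O*P/2) + 7/P^(3/2) = 5/2 + 7/P^(3/2) - O*P/2)
-96*v(16, 12) = -96*(5/2 + 7/16^(3/2) - ½*12*16) = -96*(5/2 + 7*(1/64) - 96) = -96*(5/2 + 7/64 - 96) = -96*(-5977/64) = 17931/2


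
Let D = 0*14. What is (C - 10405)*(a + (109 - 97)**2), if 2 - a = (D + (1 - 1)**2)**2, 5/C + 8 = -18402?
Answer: -2796718403/1841 ≈ -1.5191e+6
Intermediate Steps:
D = 0
C = -1/3682 (C = 5/(-8 - 18402) = 5/(-18410) = 5*(-1/18410) = -1/3682 ≈ -0.00027159)
a = 2 (a = 2 - (0 + (1 - 1)**2)**2 = 2 - (0 + 0**2)**2 = 2 - (0 + 0)**2 = 2 - 1*0**2 = 2 - 1*0 = 2 + 0 = 2)
(C - 10405)*(a + (109 - 97)**2) = (-1/3682 - 10405)*(2 + (109 - 97)**2) = -38311211*(2 + 12**2)/3682 = -38311211*(2 + 144)/3682 = -38311211/3682*146 = -2796718403/1841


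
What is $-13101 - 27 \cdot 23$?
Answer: $-13722$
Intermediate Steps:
$-13101 - 27 \cdot 23 = -13101 - 621 = -13722$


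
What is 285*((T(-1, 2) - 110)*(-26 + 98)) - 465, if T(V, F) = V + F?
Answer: -2237145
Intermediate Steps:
T(V, F) = F + V
285*((T(-1, 2) - 110)*(-26 + 98)) - 465 = 285*(((2 - 1) - 110)*(-26 + 98)) - 465 = 285*((1 - 110)*72) - 465 = 285*(-109*72) - 465 = 285*(-7848) - 465 = -2236680 - 465 = -2237145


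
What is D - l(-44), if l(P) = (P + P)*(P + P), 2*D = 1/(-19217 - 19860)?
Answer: -605224577/78154 ≈ -7744.0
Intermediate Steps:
D = -1/78154 (D = 1/(2*(-19217 - 19860)) = (½)/(-39077) = (½)*(-1/39077) = -1/78154 ≈ -1.2795e-5)
l(P) = 4*P² (l(P) = (2*P)*(2*P) = 4*P²)
D - l(-44) = -1/78154 - 4*(-44)² = -1/78154 - 4*1936 = -1/78154 - 1*7744 = -1/78154 - 7744 = -605224577/78154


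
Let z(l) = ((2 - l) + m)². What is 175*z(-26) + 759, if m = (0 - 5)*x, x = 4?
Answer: 11959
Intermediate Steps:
m = -20 (m = (0 - 5)*4 = -5*4 = -20)
z(l) = (-18 - l)² (z(l) = ((2 - l) - 20)² = (-18 - l)²)
175*z(-26) + 759 = 175*(18 - 26)² + 759 = 175*(-8)² + 759 = 175*64 + 759 = 11200 + 759 = 11959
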